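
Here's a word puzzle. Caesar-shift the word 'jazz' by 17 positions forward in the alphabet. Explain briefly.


Shift each letter by 17: j -> a, a -> r, z -> q, z -> q. Result: 'arqq'.

arqq


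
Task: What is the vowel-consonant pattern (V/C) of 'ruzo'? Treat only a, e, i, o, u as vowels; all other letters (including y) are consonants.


Letter mapping: r = C, u = V, z = C, o = V.

CVCV


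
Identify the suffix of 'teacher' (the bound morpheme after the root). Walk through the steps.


The word 'teacher' = 'teach' (root) + '-er' (suffix). The suffix is '-er'.

er


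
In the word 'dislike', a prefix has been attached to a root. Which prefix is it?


The word 'dislike' = 'dis' (prefix) + 'like' (root). The prefix is 'dis'.

dis


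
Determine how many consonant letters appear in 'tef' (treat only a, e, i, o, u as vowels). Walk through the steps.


Consonants in 'tef': t, f = 2 consonants.

2


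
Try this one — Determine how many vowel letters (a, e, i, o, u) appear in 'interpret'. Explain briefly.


Vowels in 'interpret': i, e, e = 3 vowels.

3


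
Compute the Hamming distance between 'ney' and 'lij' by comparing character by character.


Alignment:
Position 1: 'n' vs 'l' = DIFFER
Position 2: 'e' vs 'i' = DIFFER
Position 3: 'y' vs 'j' = DIFFER
Total differences: 3

3


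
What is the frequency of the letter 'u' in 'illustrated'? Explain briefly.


Letter 'u' in 'illustrated': found at position(s) 4 = 1 occurrence(s).

1


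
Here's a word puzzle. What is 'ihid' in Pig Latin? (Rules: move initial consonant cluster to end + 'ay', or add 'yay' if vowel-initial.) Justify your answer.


'ihid' starts with a vowel, so add 'yay': 'ihidyay'.

ihidyay


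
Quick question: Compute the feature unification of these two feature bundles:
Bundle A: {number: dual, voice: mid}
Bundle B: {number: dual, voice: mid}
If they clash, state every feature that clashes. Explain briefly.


Compare features:
number: A=dual vs B=dual -> unified: dual
voice: A=mid vs B=mid -> unified: mid
No clashes found.

Unified: {number: dual, voice: mid}


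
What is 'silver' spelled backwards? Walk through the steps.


Reverse 'silver' character by character: 'revlis'.

revlis


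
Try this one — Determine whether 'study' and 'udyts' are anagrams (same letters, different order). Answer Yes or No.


Sorted letters of 'study': 'dstuy'
Sorted letters of 'udyts': 'dstuy'
They match.

Yes


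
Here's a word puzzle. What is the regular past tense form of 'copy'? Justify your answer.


Apply rule: Change -y to -ied. 'copy' becomes 'copied'.

copied


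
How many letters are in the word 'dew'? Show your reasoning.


Spell out 'dew' and number each letter: d(1), e(2), w(3). Total: 3 letters.

3


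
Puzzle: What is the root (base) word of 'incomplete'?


Remove prefix 'in' from 'incomplete' to get root 'complete'.

complete


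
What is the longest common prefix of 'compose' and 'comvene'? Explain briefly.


Compare from the start: 3 characters match: 'com'. Mismatch at position 4: 'p' vs 'v'.

com


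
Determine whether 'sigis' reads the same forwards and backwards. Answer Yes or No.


Forward: 'sigis'
Reversed: 'sigis'
They are identical.

Yes


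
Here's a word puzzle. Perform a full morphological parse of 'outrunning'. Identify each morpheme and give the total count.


Step 1: Identify prefix: 'out' (meaning: surpass)
Step 2: Identify root: 'run'
Step 3: Identify suffix(es): 'ing'
Decomposition: out- (prefix: surpass) + run (root) + -ing (suffix: ongoing action)
Total morphemes: 3

3 morphemes (out- (prefix: surpass) + run (root) + -ing (suffix: ongoing action))


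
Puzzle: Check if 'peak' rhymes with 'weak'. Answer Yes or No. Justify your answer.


Rime (stressed vowel + following sounds) of 'peak': -eak = /iːk/
Rime of 'weak': -eak = /iːk/
/iːk/ and /iːk/ are the same ending sound, so the words rhyme.

Yes


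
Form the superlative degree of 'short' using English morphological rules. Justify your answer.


Apply superlative formation (add -est): 'short' -> 'shortest'.

shortest


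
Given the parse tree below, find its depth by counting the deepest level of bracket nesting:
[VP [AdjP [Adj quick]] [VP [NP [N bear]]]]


Count bracket nesting levels:
'[' at pos 0: depth = 1
'[' at pos 4: depth = 2
'[' at pos 10: depth = 3
'[' at pos 23: depth = 2
'[' at pos 27: depth = 3
'[' at pos 31: depth = 4
Maximum depth reached: 4

4


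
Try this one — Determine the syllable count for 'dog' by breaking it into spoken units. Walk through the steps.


Break 'dog' into syllables: dog -> dog = 1 syllable

1 syllable


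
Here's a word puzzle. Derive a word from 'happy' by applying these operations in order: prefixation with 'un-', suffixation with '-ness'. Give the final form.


Step 1: Add prefix 'un-' to 'happy' = 'unhappy'
Step 2: Add suffix '-ness' to 'unhappy' = 'unhappiness'

unhappiness


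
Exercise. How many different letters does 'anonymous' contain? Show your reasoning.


Unique letters in 'anonymous': {a, m, n, o, s, u, y} = 7 distinct letters.

7


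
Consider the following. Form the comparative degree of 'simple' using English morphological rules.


Apply comparative formation (ends in e: add -r): 'simple' -> 'simpler'.

simpler


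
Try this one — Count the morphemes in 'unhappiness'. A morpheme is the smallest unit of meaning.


Decomposition: un- (prefix) + happy (root) + -ness (suffix) = 3 morpheme(s)

3 morphemes


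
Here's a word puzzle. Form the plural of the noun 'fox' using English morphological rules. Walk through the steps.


Apply rule: Add -es (sibilant/fricative ending). 'fox' becomes 'foxes'.

foxes


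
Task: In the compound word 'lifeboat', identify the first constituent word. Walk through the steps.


Split 'lifeboat' into 'life' + 'boat'. The first part is 'life'.

life


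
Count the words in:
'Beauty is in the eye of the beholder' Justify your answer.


Split into words: Beauty | is | in | the | eye | of | the | beholder = 8 words.

8


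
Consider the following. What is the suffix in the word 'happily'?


The word 'happily' = 'happy' (root) + '-ly' (suffix). The suffix is '-ly'.

ly


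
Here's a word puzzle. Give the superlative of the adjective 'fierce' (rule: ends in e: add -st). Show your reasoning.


Apply superlative formation (ends in e: add -st): 'fierce' -> 'fiercest'.

fiercest


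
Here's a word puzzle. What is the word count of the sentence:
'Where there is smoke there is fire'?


Split into words: Where | there | is | smoke | there | is | fire = 7 words.

7


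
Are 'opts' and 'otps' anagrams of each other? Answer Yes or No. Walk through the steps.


Sorted letters of 'opts': 'opst'
Sorted letters of 'otps': 'opst'
They match.

Yes


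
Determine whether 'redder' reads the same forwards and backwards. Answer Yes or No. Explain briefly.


Forward: 'redder'
Reversed: 'redder'
They are identical.

Yes


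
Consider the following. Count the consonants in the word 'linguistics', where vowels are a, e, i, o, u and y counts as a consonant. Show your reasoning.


Consonants in 'linguistics': l, n, g, s, t, c, s = 7 consonants.

7


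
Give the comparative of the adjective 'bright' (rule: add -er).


Apply comparative formation (add -er): 'bright' -> 'brighter'.

brighter


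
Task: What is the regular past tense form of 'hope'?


Apply rule: Add -d (word ends in -e). 'hope' becomes 'hoped'.

hoped


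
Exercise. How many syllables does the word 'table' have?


Break 'table' into syllables: ta-ble -> ta | ble = 2 syllables

2 syllables


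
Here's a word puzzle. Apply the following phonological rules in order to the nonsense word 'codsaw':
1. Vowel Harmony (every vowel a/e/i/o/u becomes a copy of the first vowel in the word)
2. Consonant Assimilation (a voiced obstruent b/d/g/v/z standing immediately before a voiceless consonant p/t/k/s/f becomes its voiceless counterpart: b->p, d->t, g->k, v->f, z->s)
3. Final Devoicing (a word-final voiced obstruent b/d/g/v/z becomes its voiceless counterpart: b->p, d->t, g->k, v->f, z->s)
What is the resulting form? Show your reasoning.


Starting form: 'codsaw'
Rule 1: Vowel Harmony: all vowels become 'o' (matching first vowel). 'codsaw' -> 'codsow'
Rule 2: Consonant Assimilation: voiced obstruent before voiceless consonant becomes voiceless ('ds' -> 'ts'). 'codsow' -> 'cotsow'
Rule 3: Final Devoicing: final consonant 'w' is not one of the voiced obstruents b/d/g/v/z. No change.
Final form: 'cotsow'

cotsow


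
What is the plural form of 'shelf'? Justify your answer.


Apply rule: Change -f to -ves. 'shelf' becomes 'shelves'.

shelves


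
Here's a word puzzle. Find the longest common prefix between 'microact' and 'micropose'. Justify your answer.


Compare from the start: 5 characters match: 'micro'. Mismatch at position 6: 'a' vs 'p'.

micro


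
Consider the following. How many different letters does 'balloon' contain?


Unique letters in 'balloon': {a, b, l, n, o} = 5 distinct letters.

5


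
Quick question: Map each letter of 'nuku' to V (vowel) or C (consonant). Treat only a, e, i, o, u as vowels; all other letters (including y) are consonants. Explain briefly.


Letter mapping: n = C, u = V, k = C, u = V.

CVCV


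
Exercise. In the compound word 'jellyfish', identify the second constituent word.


Split 'jellyfish' into 'jelly' + 'fish'. The second part is 'fish'.

fish


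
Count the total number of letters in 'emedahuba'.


Spell out 'emedahuba' and number each letter: e(1), m(2), e(3), d(4), a(5), h(6), u(7), b(8), a(9). Total: 9 letters.

9


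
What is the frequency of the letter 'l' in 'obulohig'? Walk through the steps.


Letter 'l' in 'obulohig': found at position(s) 4 = 1 occurrence(s).

1


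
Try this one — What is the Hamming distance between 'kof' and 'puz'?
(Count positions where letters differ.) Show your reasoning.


Alignment:
Position 1: 'k' vs 'p' = DIFFER
Position 2: 'o' vs 'u' = DIFFER
Position 3: 'f' vs 'z' = DIFFER
Total differences: 3

3


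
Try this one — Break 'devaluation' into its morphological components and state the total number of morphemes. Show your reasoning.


Step 1: Identify prefix: 'de' (meaning: reverse/remove)
Step 2: Identify root: 'value'
Step 3: Identify suffix(es): 'ation'
Decomposition: de- (prefix: reverse/remove) + value (root) + -ation (suffix: act of)
Total morphemes: 3

3 morphemes (de- (prefix: reverse/remove) + value (root) + -ation (suffix: act of))


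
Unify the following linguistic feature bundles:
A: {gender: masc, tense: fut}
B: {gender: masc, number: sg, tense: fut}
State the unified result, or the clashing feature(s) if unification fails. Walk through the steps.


Compare features:
gender: A=masc vs B=masc -> unified: masc
number: A=_ vs B=sg -> unified: sg
tense: A=fut vs B=fut -> unified: fut
No clashes found.

Unified: {gender: masc, number: sg, tense: fut}


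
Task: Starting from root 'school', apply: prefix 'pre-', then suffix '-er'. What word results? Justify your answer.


Step 1: Add prefix 'pre-' to 'school' = 'preschool'
Step 2: Add suffix '-er' to 'preschool' = 'preschooler'

preschooler


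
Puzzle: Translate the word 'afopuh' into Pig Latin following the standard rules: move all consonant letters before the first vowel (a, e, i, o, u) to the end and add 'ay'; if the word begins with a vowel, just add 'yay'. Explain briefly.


'afopuh' starts with a vowel, so add 'yay': 'afopuhyay'.

afopuhyay


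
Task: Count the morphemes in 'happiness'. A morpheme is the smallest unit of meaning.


Decomposition: happy (root) + -ness (suffix) = 2 morpheme(s)

2 morphemes


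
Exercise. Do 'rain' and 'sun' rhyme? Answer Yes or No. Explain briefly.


Rime (stressed vowel + following sounds) of 'rain': -ain = /eɪn/
Rime of 'sun': -un = /ʌn/
/eɪn/ and /ʌn/ are different ending sounds, so the words do not rhyme.

No


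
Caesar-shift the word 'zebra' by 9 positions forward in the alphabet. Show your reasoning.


Shift each letter by 9: z -> i, e -> n, b -> k, r -> a, a -> j. Result: 'inkaj'.

inkaj


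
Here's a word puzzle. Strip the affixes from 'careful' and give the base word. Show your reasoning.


Remove suffix '-ful' from 'careful' to get root 'care'.

care


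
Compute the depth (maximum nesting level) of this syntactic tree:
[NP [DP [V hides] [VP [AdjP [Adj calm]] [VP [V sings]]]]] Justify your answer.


Count bracket nesting levels:
'[' at pos 0: depth = 1
'[' at pos 4: depth = 2
'[' at pos 8: depth = 3
'[' at pos 18: depth = 3
'[' at pos 22: depth = 4
'[' at pos 28: depth = 5
'[' at pos 40: depth = 4
'[' at pos 44: depth = 5
Maximum depth reached: 5

5


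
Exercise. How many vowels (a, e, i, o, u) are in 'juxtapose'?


Vowels in 'juxtapose': u, a, o, e = 4 vowels.

4


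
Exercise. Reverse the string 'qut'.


Reverse 'qut' character by character: 'tuq'.

tuq


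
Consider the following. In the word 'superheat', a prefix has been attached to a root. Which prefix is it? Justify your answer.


The word 'superheat' = 'super' (prefix) + 'heat' (root). The prefix is 'super'.

super


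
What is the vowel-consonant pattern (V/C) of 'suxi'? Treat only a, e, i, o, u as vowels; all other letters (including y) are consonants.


Letter mapping: s = C, u = V, x = C, i = V.

CVCV


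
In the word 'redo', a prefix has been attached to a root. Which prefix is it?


The word 'redo' = 're' (prefix) + 'do' (root). The prefix is 're'.

re


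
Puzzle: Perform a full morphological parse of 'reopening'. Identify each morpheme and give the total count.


Step 1: Identify prefix: 're' (meaning: again)
Step 2: Identify root: 'open'
Step 3: Identify suffix(es): 'ing'
Decomposition: re- (prefix: again) + open (root) + -ing (suffix: ongoing action)
Total morphemes: 3

3 morphemes (re- (prefix: again) + open (root) + -ing (suffix: ongoing action))


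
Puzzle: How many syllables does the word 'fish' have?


Break 'fish' into syllables: fish -> fish = 1 syllable

1 syllable


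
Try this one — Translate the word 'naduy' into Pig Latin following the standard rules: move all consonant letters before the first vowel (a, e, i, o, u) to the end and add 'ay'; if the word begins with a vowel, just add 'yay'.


'naduy': move consonant cluster 'n' to end and add 'ay': 'aduynay'.

aduynay


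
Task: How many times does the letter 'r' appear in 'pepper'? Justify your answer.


Letter 'r' in 'pepper': found at position(s) 6 = 1 occurrence(s).

1


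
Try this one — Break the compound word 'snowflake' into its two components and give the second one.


Split 'snowflake' into 'snow' + 'flake'. The second part is 'flake'.

flake


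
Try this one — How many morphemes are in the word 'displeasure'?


Decomposition: dis- (prefix) + please (root) + -ure (suffix) = 3 morpheme(s)

3 morphemes


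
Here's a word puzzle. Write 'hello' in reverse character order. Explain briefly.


Reverse 'hello' character by character: 'olleh'.

olleh


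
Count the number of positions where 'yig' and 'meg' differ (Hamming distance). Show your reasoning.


Alignment:
Position 1: 'y' vs 'm' = DIFFER
Position 2: 'i' vs 'e' = DIFFER
Position 3: 'g' vs 'g' = match
Total differences: 2

2


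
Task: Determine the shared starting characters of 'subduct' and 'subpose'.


Compare from the start: 3 characters match: 'sub'. Mismatch at position 4: 'd' vs 'p'.

sub


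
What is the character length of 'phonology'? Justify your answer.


Spell out 'phonology' and number each letter: p(1), h(2), o(3), n(4), o(5), l(6), o(7), g(8), y(9). Total: 9 letters.

9


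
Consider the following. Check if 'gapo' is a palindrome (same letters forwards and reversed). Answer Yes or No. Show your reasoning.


Forward: 'gapo'
Reversed: 'opag'
They differ.

No


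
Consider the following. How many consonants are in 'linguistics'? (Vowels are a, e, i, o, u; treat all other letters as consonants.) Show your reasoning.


Consonants in 'linguistics': l, n, g, s, t, c, s = 7 consonants.

7


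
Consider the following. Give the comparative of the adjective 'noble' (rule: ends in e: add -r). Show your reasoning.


Apply comparative formation (ends in e: add -r): 'noble' -> 'nobler'.

nobler


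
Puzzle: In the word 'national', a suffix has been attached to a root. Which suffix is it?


The word 'national' = 'nation' (root) + '-al' (suffix). The suffix is '-al'.

al


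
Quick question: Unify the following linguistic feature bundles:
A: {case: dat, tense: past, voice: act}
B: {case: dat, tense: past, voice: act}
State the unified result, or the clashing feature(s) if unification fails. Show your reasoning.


Compare features:
case: A=dat vs B=dat -> unified: dat
tense: A=past vs B=past -> unified: past
voice: A=act vs B=act -> unified: act
No clashes found.

Unified: {case: dat, tense: past, voice: act}


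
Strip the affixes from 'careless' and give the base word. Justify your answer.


Remove suffix '-less' from 'careless' to get root 'care'.

care


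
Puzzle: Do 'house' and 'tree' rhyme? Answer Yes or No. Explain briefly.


Rime (stressed vowel + following sounds) of 'house': -ouse = /aʊs/
Rime of 'tree': -ee = /iː/
/aʊs/ and /iː/ are different ending sounds, so the words do not rhyme.

No


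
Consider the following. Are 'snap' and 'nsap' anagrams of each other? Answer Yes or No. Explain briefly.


Sorted letters of 'snap': 'anps'
Sorted letters of 'nsap': 'anps'
They match.

Yes


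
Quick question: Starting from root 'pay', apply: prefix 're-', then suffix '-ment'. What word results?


Step 1: Add prefix 're-' to 'pay' = 'repay'
Step 2: Add suffix '-ment' to 'repay' = 'repayment'

repayment


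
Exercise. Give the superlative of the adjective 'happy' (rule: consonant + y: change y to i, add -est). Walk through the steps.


Apply superlative formation (consonant + y: change y to i, add -est): 'happy' -> 'happiest'.

happiest


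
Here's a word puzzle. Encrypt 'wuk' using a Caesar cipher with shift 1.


Shift each letter by 1: w -> x, u -> v, k -> l. Result: 'xvl'.

xvl


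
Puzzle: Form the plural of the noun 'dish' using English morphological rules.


Apply rule: Add -es (sibilant/fricative ending). 'dish' becomes 'dishes'.

dishes


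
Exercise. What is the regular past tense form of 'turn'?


Apply rule: Add -ed. 'turn' becomes 'turned'.

turned


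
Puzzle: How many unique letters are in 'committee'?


Unique letters in 'committee': {c, e, i, m, o, t} = 6 distinct letters.

6


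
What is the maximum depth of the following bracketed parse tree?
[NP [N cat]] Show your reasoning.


Count bracket nesting levels:
'[' at pos 0: depth = 1
'[' at pos 4: depth = 2
Maximum depth reached: 2

2


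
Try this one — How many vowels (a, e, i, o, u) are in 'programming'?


Vowels in 'programming': o, a, i = 3 vowels.

3


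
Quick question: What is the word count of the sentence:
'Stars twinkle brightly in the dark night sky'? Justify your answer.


Split into words: Stars | twinkle | brightly | in | the | dark | night | sky = 8 words.

8


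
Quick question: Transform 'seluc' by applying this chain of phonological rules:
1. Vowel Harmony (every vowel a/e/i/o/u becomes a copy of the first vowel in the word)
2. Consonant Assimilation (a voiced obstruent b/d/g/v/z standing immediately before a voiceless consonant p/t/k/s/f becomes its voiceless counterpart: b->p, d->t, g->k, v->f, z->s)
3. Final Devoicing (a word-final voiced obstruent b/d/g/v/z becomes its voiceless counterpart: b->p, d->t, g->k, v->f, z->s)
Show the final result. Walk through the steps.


Starting form: 'seluc'
Rule 1: Vowel Harmony: all vowels become 'e' (matching first vowel). 'seluc' -> 'selec'
Rule 2: Consonant Assimilation: no voiced obstruent (b/d/g/v/z) stands immediately before a voiceless consonant (p/t/k/s/f). No change.
Rule 3: Final Devoicing: final consonant 'c' is not one of the voiced obstruents b/d/g/v/z. No change.
Final form: 'selec'

selec


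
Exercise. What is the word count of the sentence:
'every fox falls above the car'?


Split into words: every | fox | falls | above | the | car = 6 words.

6


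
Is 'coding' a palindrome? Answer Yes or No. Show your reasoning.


Forward: 'coding'
Reversed: 'gnidoc'
They differ.

No


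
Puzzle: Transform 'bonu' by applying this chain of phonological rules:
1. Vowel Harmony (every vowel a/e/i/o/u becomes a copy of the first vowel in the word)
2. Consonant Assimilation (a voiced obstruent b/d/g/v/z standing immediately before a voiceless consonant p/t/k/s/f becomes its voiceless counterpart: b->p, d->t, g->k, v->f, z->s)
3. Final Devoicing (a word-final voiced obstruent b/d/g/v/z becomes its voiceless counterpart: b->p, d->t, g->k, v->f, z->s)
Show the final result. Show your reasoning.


Starting form: 'bonu'
Rule 1: Vowel Harmony: all vowels become 'o' (matching first vowel). 'bonu' -> 'bono'
Rule 2: Consonant Assimilation: no voiced obstruent (b/d/g/v/z) stands immediately before a voiceless consonant (p/t/k/s/f). No change.
Rule 3: Final Devoicing: the word ends in the vowel 'o', not a consonant. No change.
Final form: 'bono'

bono


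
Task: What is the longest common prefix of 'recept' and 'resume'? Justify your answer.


Compare from the start: 2 characters match: 're'. Mismatch at position 3: 'c' vs 's'.

re


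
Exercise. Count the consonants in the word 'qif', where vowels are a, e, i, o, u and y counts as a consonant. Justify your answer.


Consonants in 'qif': q, f = 2 consonants.

2


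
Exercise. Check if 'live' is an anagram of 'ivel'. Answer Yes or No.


Sorted letters of 'live': 'eilv'
Sorted letters of 'ivel': 'eilv'
They match.

Yes


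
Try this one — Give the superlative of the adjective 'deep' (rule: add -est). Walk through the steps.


Apply superlative formation (add -est): 'deep' -> 'deepest'.

deepest


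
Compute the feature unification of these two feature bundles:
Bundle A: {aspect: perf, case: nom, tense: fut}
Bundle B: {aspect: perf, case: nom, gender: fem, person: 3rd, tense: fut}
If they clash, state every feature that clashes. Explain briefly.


Compare features:
aspect: A=perf vs B=perf -> unified: perf
case: A=nom vs B=nom -> unified: nom
gender: A=_ vs B=fem -> unified: fem
person: A=_ vs B=3rd -> unified: 3rd
tense: A=fut vs B=fut -> unified: fut
No clashes found.

Unified: {aspect: perf, case: nom, gender: fem, person: 3rd, tense: fut}


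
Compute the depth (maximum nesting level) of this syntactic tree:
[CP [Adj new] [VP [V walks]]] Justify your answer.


Count bracket nesting levels:
'[' at pos 0: depth = 1
'[' at pos 4: depth = 2
'[' at pos 14: depth = 2
'[' at pos 18: depth = 3
Maximum depth reached: 3

3


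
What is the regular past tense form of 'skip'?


Apply rule: Double final consonant and add -ed. 'skip' becomes 'skipped'.

skipped


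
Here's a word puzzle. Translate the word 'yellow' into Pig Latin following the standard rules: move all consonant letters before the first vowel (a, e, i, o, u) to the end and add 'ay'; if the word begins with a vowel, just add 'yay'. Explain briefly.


'yellow': move consonant cluster 'y' to end and add 'ay': 'ellowyay'.

ellowyay


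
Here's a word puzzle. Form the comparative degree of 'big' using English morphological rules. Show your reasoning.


Apply comparative formation (double final consonant, add -er): 'big' -> 'bigger'.

bigger


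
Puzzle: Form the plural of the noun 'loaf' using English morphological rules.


Apply rule: Change -f to -ves. 'loaf' becomes 'loaves'.

loaves


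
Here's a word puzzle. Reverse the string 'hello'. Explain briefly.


Reverse 'hello' character by character: 'olleh'.

olleh


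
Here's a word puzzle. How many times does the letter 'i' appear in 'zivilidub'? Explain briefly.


Letter 'i' in 'zivilidub': found at position(s) 2, 4, 6 = 3 occurrence(s).

3


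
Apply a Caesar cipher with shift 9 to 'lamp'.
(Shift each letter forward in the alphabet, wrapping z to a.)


Shift each letter by 9: l -> u, a -> j, m -> v, p -> y. Result: 'ujvy'.

ujvy


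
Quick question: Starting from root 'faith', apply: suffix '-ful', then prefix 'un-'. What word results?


Step 1: Add suffix '-ful' to 'faith' = 'faithful'
Step 2: Add prefix 'un-' to 'faithful' = 'unfaithful'

unfaithful


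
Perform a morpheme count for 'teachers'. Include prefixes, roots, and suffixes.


Decomposition: teach (root) + -er (suffix) + -s (plural) = 3 morpheme(s)

3 morphemes


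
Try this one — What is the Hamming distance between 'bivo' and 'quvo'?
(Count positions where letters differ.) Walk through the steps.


Alignment:
Position 1: 'b' vs 'q' = DIFFER
Position 2: 'i' vs 'u' = DIFFER
Position 3: 'v' vs 'v' = match
Position 4: 'o' vs 'o' = match
Total differences: 2

2


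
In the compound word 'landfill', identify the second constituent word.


Split 'landfill' into 'land' + 'fill'. The second part is 'fill'.

fill


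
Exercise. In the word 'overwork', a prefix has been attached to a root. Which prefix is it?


The word 'overwork' = 'over' (prefix) + 'work' (root). The prefix is 'over'.

over


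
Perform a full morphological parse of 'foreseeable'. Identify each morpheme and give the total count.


Step 1: Identify prefix: 'fore' (meaning: before/front)
Step 2: Identify root: 'see'
Step 3: Identify suffix(es): 'able'
Decomposition: fore- (prefix: before/front) + see (root) + -able (suffix: capable of)
Total morphemes: 3

3 morphemes (fore- (prefix: before/front) + see (root) + -able (suffix: capable of))


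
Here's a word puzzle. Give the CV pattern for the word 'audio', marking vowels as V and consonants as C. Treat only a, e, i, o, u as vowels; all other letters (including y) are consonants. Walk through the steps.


Letter mapping: a = V, u = V, d = C, i = V, o = V.

VVCVV


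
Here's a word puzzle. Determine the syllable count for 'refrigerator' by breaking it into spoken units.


Break 'refrigerator' into syllables: re-frig-er-a-tor -> re | frig | er | a | tor = 5 syllables

5 syllables


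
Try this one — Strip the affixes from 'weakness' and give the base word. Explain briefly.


Remove suffix '-ness' from 'weakness' to get root 'weak'.

weak


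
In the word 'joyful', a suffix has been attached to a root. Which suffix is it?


The word 'joyful' = 'joy' (root) + '-ful' (suffix). The suffix is '-ful'.

ful


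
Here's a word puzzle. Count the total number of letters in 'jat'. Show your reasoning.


Spell out 'jat' and number each letter: j(1), a(2), t(3). Total: 3 letters.

3


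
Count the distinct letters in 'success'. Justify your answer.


Unique letters in 'success': {c, e, s, u} = 4 distinct letters.

4


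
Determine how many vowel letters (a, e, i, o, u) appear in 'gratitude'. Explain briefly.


Vowels in 'gratitude': a, i, u, e = 4 vowels.

4


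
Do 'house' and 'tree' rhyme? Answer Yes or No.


Rime (stressed vowel + following sounds) of 'house': -ouse = /aʊs/
Rime of 'tree': -ee = /iː/
/aʊs/ and /iː/ are different ending sounds, so the words do not rhyme.

No


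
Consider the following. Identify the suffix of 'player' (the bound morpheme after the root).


The word 'player' = 'play' (root) + '-er' (suffix). The suffix is '-er'.

er


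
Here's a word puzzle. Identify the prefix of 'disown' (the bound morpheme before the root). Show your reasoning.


The word 'disown' = 'dis' (prefix) + 'own' (root). The prefix is 'dis'.

dis


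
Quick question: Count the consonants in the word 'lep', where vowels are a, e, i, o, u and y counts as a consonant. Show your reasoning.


Consonants in 'lep': l, p = 2 consonants.

2


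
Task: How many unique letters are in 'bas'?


Unique letters in 'bas': {a, b, s} = 3 distinct letters.

3


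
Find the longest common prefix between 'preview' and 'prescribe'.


Compare from the start: 3 characters match: 'pre'. Mismatch at position 4: 'v' vs 's'.

pre


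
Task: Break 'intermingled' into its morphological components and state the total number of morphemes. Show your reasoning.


Step 1: Identify prefix: 'inter' (meaning: between)
Step 2: Identify root: 'mingle'
Step 3: Identify suffix(es): 'ed'
Decomposition: inter- (prefix: between) + mingle (root) + -ed (suffix: past)
Total morphemes: 3

3 morphemes (inter- (prefix: between) + mingle (root) + -ed (suffix: past))


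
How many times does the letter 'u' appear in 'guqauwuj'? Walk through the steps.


Letter 'u' in 'guqauwuj': found at position(s) 2, 5, 7 = 3 occurrence(s).

3


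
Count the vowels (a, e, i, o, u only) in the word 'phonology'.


Vowels in 'phonology': o, o, o = 3 vowels.

3


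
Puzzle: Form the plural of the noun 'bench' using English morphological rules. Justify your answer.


Apply rule: Add -es (sibilant/fricative ending). 'bench' becomes 'benches'.

benches


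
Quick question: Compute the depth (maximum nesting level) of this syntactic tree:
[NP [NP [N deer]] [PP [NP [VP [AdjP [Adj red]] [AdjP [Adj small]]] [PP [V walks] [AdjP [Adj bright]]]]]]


Count bracket nesting levels:
'[' at pos 0: depth = 1
'[' at pos 4: depth = 2
'[' at pos 8: depth = 3
'[' at pos 18: depth = 2
'[' at pos 22: depth = 3
'[' at pos 26: depth = 4
'[' at pos 30: depth = 5
'[' at pos 36: depth = 6
'[' at pos 47: depth = 5
'[' at pos 53: depth = 6
'[' at pos 67: depth = 4
'[' at pos 71: depth = 5
'[' at pos 81: depth = 5
'[' at pos 87: depth = 6
Maximum depth reached: 6

6


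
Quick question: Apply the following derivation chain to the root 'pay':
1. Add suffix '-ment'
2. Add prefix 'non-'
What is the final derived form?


Step 1: Add suffix '-ment' to 'pay' = 'payment'
Step 2: Add prefix 'non-' to 'payment' = 'nonpayment'

nonpayment


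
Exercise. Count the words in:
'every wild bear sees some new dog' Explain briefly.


Split into words: every | wild | bear | sees | some | new | dog = 7 words.

7


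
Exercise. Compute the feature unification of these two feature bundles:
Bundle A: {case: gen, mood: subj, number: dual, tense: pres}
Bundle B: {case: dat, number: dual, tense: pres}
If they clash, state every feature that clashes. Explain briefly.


Compare features:
case: A=gen vs B=dat -> CLASH
mood: A=subj vs B=_ -> unified: subj
number: A=dual vs B=dual -> unified: dual
tense: A=pres vs B=pres -> unified: pres
Clash detected on feature 'case' (gen vs dat); unification fails.

CLASH on 'case' (gen vs dat)


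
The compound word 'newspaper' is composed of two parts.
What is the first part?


Split 'newspaper' into 'news' + 'paper'. The first part is 'news'.

news


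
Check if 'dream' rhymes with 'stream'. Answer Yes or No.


Rime (stressed vowel + following sounds) of 'dream': -eam = /iːm/
Rime of 'stream': -eam = /iːm/
/iːm/ and /iːm/ are the same ending sound, so the words rhyme.

Yes


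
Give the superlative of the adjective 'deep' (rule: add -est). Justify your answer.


Apply superlative formation (add -est): 'deep' -> 'deepest'.

deepest


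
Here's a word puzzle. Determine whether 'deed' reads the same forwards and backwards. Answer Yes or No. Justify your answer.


Forward: 'deed'
Reversed: 'deed'
They are identical.

Yes


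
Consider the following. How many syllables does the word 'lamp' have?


Break 'lamp' into syllables: lamp -> lamp = 1 syllable

1 syllable


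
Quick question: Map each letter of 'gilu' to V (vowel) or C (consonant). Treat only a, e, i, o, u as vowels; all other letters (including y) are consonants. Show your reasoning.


Letter mapping: g = C, i = V, l = C, u = V.

CVCV


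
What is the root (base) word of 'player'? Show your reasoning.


Remove suffix '-er' from 'player' to get root 'play'.

play


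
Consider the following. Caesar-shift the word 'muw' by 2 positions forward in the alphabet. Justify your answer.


Shift each letter by 2: m -> o, u -> w, w -> y. Result: 'owy'.

owy


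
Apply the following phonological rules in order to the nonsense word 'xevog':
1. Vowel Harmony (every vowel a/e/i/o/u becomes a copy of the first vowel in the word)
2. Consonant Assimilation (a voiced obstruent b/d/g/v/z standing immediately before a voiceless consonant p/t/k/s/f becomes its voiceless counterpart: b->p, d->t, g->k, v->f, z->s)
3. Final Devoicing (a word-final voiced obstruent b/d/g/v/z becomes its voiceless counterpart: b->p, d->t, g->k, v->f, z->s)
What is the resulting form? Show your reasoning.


Starting form: 'xevog'
Rule 1: Vowel Harmony: all vowels become 'e' (matching first vowel). 'xevog' -> 'xeveg'
Rule 2: Consonant Assimilation: no voiced obstruent (b/d/g/v/z) stands immediately before a voiceless consonant (p/t/k/s/f). No change.
Rule 3: Final Devoicing: word-final voiced obstruent 'g' becomes voiceless 'k'. 'xeveg' -> 'xevek'
Final form: 'xevek'

xevek


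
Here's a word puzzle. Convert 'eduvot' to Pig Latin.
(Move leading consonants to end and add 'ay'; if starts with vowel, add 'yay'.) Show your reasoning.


'eduvot' starts with a vowel, so add 'yay': 'eduvotyay'.

eduvotyay


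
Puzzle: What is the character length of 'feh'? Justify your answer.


Spell out 'feh' and number each letter: f(1), e(2), h(3). Total: 3 letters.

3


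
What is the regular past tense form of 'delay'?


Apply rule: Add -ed. 'delay' becomes 'delayed'.

delayed


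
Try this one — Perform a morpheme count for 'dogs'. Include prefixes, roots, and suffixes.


Decomposition: dog (root) + -s (plural) = 2 morpheme(s)

2 morphemes


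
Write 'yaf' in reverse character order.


Reverse 'yaf' character by character: 'fay'.

fay


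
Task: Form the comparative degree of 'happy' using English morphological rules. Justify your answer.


Apply comparative formation (consonant + y: change y to i, add -er): 'happy' -> 'happier'.

happier


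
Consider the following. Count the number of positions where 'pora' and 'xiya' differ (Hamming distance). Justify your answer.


Alignment:
Position 1: 'p' vs 'x' = DIFFER
Position 2: 'o' vs 'i' = DIFFER
Position 3: 'r' vs 'y' = DIFFER
Position 4: 'a' vs 'a' = match
Total differences: 3

3


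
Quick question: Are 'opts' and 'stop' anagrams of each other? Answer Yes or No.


Sorted letters of 'opts': 'opst'
Sorted letters of 'stop': 'opst'
They match.

Yes


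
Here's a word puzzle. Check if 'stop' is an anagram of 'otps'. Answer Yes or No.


Sorted letters of 'stop': 'opst'
Sorted letters of 'otps': 'opst'
They match.

Yes


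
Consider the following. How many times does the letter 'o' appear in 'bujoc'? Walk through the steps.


Letter 'o' in 'bujoc': found at position(s) 4 = 1 occurrence(s).

1


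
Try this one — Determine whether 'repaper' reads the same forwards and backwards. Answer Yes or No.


Forward: 'repaper'
Reversed: 'repaper'
They are identical.

Yes


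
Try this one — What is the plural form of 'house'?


Apply rule: Add -s. 'house' becomes 'houses'.

houses


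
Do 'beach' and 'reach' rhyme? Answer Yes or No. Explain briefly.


Rime (stressed vowel + following sounds) of 'beach': -each = /iːtʃ/
Rime of 'reach': -each = /iːtʃ/
/iːtʃ/ and /iːtʃ/ are the same ending sound, so the words rhyme.

Yes


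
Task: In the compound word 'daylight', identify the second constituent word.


Split 'daylight' into 'day' + 'light'. The second part is 'light'.

light


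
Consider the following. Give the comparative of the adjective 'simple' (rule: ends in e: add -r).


Apply comparative formation (ends in e: add -r): 'simple' -> 'simpler'.

simpler


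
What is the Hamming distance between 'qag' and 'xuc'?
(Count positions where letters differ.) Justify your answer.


Alignment:
Position 1: 'q' vs 'x' = DIFFER
Position 2: 'a' vs 'u' = DIFFER
Position 3: 'g' vs 'c' = DIFFER
Total differences: 3

3


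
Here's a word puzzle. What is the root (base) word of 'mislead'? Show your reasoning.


Remove prefix 'mis' from 'mislead' to get root 'lead'.

lead


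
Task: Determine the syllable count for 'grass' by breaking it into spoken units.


Break 'grass' into syllables: grass -> grass = 1 syllable

1 syllable


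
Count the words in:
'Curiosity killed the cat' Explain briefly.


Split into words: Curiosity | killed | the | cat = 4 words.

4


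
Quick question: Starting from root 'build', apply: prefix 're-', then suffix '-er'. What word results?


Step 1: Add prefix 're-' to 'build' = 'rebuild'
Step 2: Add suffix '-er' to 'rebuild' = 'rebuilder'

rebuilder


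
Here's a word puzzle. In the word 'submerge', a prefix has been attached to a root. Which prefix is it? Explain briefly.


The word 'submerge' = 'sub' (prefix) + 'merge' (root). The prefix is 'sub'.

sub


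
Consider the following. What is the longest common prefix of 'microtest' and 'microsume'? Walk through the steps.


Compare from the start: 5 characters match: 'micro'. Mismatch at position 6: 't' vs 's'.

micro


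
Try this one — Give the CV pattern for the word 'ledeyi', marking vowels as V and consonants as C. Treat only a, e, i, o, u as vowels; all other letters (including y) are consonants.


Letter mapping: l = C, e = V, d = C, e = V, y = C, i = V.

CVCVCV


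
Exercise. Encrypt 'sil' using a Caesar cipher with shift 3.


Shift each letter by 3: s -> v, i -> l, l -> o. Result: 'vlo'.

vlo


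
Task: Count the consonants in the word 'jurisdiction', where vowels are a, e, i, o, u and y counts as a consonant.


Consonants in 'jurisdiction': j, r, s, d, c, t, n = 7 consonants.

7


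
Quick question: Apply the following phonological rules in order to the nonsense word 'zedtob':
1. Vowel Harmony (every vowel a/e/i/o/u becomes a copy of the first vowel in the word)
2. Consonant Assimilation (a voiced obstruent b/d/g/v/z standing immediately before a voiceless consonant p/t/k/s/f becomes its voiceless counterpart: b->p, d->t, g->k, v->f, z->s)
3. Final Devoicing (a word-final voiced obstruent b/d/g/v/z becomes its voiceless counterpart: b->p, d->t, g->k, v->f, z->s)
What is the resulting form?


Starting form: 'zedtob'
Rule 1: Vowel Harmony: all vowels become 'e' (matching first vowel). 'zedtob' -> 'zedteb'
Rule 2: Consonant Assimilation: voiced obstruent before voiceless consonant becomes voiceless ('dt' -> 'tt'). 'zedteb' -> 'zetteb'
Rule 3: Final Devoicing: word-final voiced obstruent 'b' becomes voiceless 'p'. 'zetteb' -> 'zettep'
Final form: 'zettep'

zettep


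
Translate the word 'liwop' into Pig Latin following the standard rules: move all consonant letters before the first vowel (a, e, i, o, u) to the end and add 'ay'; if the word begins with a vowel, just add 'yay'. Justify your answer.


'liwop': move consonant cluster 'l' to end and add 'ay': 'iwoplay'.

iwoplay


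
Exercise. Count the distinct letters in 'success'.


Unique letters in 'success': {c, e, s, u} = 4 distinct letters.

4


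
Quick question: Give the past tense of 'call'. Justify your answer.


Apply rule: Add -ed. 'call' becomes 'called'.

called


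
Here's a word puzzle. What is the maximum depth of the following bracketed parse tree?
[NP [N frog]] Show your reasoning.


Count bracket nesting levels:
'[' at pos 0: depth = 1
'[' at pos 4: depth = 2
Maximum depth reached: 2

2


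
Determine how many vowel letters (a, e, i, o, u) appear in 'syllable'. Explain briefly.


Vowels in 'syllable': a, e = 2 vowels.

2
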